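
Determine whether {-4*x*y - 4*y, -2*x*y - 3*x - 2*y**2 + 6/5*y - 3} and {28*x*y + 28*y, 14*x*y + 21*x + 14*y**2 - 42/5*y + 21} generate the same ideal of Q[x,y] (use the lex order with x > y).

Yes, the ideals are equal.

Equality of ideals is decidable: compute both reduced Gröbner bases (unique for the ordering) and check whether they agree.
Buchberger on the first generating set:
f_1 = -4*x*y - 4*y, LT = x*y.
f_2 = -2*x*y - 3*x - 2*y**2 + 6/5*y - 3, LT = x*y.

S(f_1,f_2): lcm = x*y. S = -3/2*x - y**2 + 8/5*y - 3/2.
  leading term x: no divisor's leading term divides it; move -3/2*x to the remainder.
  leading term y**2: no divisor's leading term divides it; move -y**2 to the remainder.
  leading term y: no divisor's leading term divides it; move 8/5*y to the remainder.
  leading term 1: no divisor's leading term divides it; move -3/2 to the remainder.
  remainder -3/2*x - y**2 + 8/5*y - 3/2 ≠ 0; add g_3 = -3/2*x - y**2 + 8/5*y - 3/2 to the basis.

S(f_1,g_3): lcm = x*y. S = -2/3*y**3 + 16/15*y**2.
  leading term y**3: no divisor's leading term divides it; move -2/3*y**3 to the remainder.
  leading term y**2: no divisor's leading term divides it; move 16/15*y**2 to the remainder.
  remainder -2/3*y**3 + 16/15*y**2 ≠ 0; add g_4 = -2/3*y**3 + 16/15*y**2 to the basis.

The other S-polynomials (S(f_2,g_3), S(f_1,g_4), S(f_2,g_4), S(g_3,g_4)) all reduce to 0 modulo the current basis, so we have a Gröbner basis.
Inter-reduce: drop elements whose leading term is divisible by another's, tail-reduce, and make monic.
Reduced Gröbner basis: {x + 2/3*y**2 - 16/15*y + 1, y**3 - 8/5*y**2}.

Buchberger on the second generating set:
h_1 = 28*x*y + 28*y, LT = x*y.
h_2 = 14*x*y + 21*x + 14*y**2 - 42/5*y + 21, LT = x*y.

S(h_1,h_2): lcm = x*y. S = -3/2*x - y**2 + 8/5*y - 3/2.
  leading term x: no divisor's leading term divides it; move -3/2*x to the remainder.
  leading term y**2: no divisor's leading term divides it; move -y**2 to the remainder.
  leading term y: no divisor's leading term divides it; move 8/5*y to the remainder.
  leading term 1: no divisor's leading term divides it; move -3/2 to the remainder.
  remainder -3/2*x - y**2 + 8/5*y - 3/2 ≠ 0; add k_3 = -3/2*x - y**2 + 8/5*y - 3/2 to the basis.

S(h_1,k_3): lcm = x*y. S = -2/3*y**3 + 16/15*y**2.
  leading term y**3: no divisor's leading term divides it; move -2/3*y**3 to the remainder.
  leading term y**2: no divisor's leading term divides it; move 16/15*y**2 to the remainder.
  remainder -2/3*y**3 + 16/15*y**2 ≠ 0; add k_4 = -2/3*y**3 + 16/15*y**2 to the basis.

The other S-polynomials (S(h_2,k_3), S(h_1,k_4), S(h_2,k_4), S(k_3,k_4)) all reduce to 0 modulo the current basis, so we have a Gröbner basis.
Inter-reduce: drop elements whose leading term is divisible by another's, tail-reduce, and make monic.
Reduced Gröbner basis: {x + 2/3*y**2 - 16/15*y + 1, y**3 - 8/5*y**2}.

The two bases agree; hence the ideals are identical.
The choice of monomial ordering does not affect the verdict — as long as both bases are computed under the same ordering, their equality decides ideal equality.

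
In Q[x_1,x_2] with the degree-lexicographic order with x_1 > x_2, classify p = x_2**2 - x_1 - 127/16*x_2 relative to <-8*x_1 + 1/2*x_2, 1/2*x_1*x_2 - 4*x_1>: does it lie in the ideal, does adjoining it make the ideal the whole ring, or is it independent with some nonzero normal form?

First compute the reduced Gröbner basis of I by Buchberger's algorithm.
f_1 = -8*x_1 + 1/2*x_2, LT = x_1.
f_2 = 1/2*x_1*x_2 - 4*x_1, LT = x_1*x_2.

S(f_1,f_2): lcm = x_1*x_2. S = -1/16*x_2**2 + 8*x_1.
  reduce S modulo (f_1, f_2):
  remainder -1/16*x_2**2 + 1/2*x_2 ≠ 0; add h_3 = -1/16*x_2**2 + 1/2*x_2 to the basis.

The other S-polynomials (S(f_1,h_3), S(f_2,h_3)) all reduce to 0 modulo the current basis, so we have a Gröbner basis.
Inter-reduce: drop elements whose leading term is divisible by another's, tail-reduce, and make monic.
Reduced Gröbner basis: {x_2**2 - 8*x_2, x_1 - 1/16*x_2}.
Label its elements g_1 = x_2**2 - 8*x_2, g_2 = x_1 - 1/16*x_2.

Reduce p = x_2**2 - x_1 - 127/16*x_2 modulo G:
  leading term x_2**2: subtract (1)·g_1 from x_2**2 - x_1 - 127/16*x_2 → -x_1 + 1/16*x_2
  leading term x_1: subtract (-1)·g_2 from -x_1 + 1/16*x_2 → 0
  normal form = 0.
Since the normal form is 0, p ∈ I.

The remainder on division by a Gröbner basis is unique — it is the normal form.

x_2**2 - x_1 - 127/16*x_2 lies in I (it reduces to 0).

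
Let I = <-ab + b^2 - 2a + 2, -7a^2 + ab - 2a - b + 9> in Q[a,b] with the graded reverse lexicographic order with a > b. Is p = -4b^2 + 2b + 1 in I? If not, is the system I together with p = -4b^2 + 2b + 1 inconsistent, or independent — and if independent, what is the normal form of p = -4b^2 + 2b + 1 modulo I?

First compute the reduced Gröbner basis of I by Buchberger's algorithm.
f_1 = -ab + b^2 - 2a + 2, LT = ab.
f_2 = -7a^2 + ab - 2a - b + 9, LT = a^2.

S(f_1,f_2): lcm = a^2b. S = -6/7ab^2 + 2a^2 - 2/7ab - 1/7b^2 - 2a + 9/7b.
  leading term ab^2: subtract (6/7b)·f_1 from -6/7ab^2 + 2a^2 - 2/7ab - 1/7b^2 - 2a + 9/7b → -6/7b^3 + 2a^2 + 10/7ab - 1/7b^2 - 2a - 3/7b
  leading term b^3: no divisor's leading term divides it; move -6/7b^3 to the remainder.
  leading term a^2: subtract (-2/7)·f_2 from 2a^2 + 10/7ab - 1/7b^2 - 2a - 3/7b → 12/7ab - 1/7b^2 - 18/7a - 5/7b + 18/7
  leading term ab: subtract (-12/7)·f_1 from 12/7ab - 1/7b^2 - 18/7a - 5/7b + 18/7 → 11/7b^2 - 6a - 5/7b + 6
  leading term b^2: no divisor's leading term divides it; move 11/7b^2 to the remainder.
  leading term a: no divisor's leading term divides it; move -6a to the remainder.
  leading term b: no divisor's leading term divides it; move -5/7b to the remainder.
  leading term 1: no divisor's leading term divides it; move 6 to the remainder.
  remainder -6/7b^3 + 11/7b^2 - 6a - 5/7b + 6 ≠ 0; add h_3 = -6/7b^3 + 11/7b^2 - 6a - 5/7b + 6 to the basis.

The other S-polynomials (S(f_1,h_3), S(f_2,h_3)) all reduce to 0 modulo the current basis, so we have a Gröbner basis.
Inter-reduce: drop elements whose leading term is divisible by another's, tail-reduce, and make monic.
Reduced Gröbner basis: {b^3 - 11/6b^2 + 7a + 5/6b - 7, a^2 - 1/7b^2 + 4/7a + 1/7b - 11/7, ab - b^2 + 2a - 2}.
Label its elements g_1 = b^3 - 11/6b^2 + 7a + 5/6b - 7, g_2 = a^2 - 1/7b^2 + 4/7a + 1/7b - 11/7, g_3 = ab - b^2 + 2a - 2.

Reduce p = -4b^2 + 2b + 1 modulo G:
  leading term b^2: no divisor's leading term divides it; move -4b^2 to the remainder.
  leading term b: no divisor's leading term divides it; move 2b to the remainder.
  leading term 1: no divisor's leading term divides it; move 1 to the remainder.
  normal form = -4b^2 + 2b + 1.
The normal form is nonzero, so p ∉ I. Since p minus its normal form lies in I, I + (p) = I + (r) where r = -4b^2 + 2b + 1; decide whether this ideal is the whole ring.
Run Buchberger on G together with r (pairs among the g_i already reduce to 0 since G is a Gröbner basis):
g_1 = b^3 - 11/6b^2 + 7a + 5/6b - 7, LT = b^3.
g_2 = a^2 - 1/7b^2 + 4/7a + 1/7b - 11/7, LT = a^2.
g_3 = ab - b^2 + 2a - 2, LT = ab.
r = -4b^2 + 2b + 1, LT = b^2.

S(g_1,r): lcm = b^3. S = -4/3b^2 + 7a + 13/12b - 7.
  leading term b^2: subtract (1/3)·r from -4/3b^2 + 7a + 13/12b - 7 → 7a + 5/12b - 22/3
  leading term a: no divisor's leading term divides it; move 7a to the remainder.
  leading term b: no divisor's leading term divides it; move 5/12b to the remainder.
  leading term 1: no divisor's leading term divides it; move -22/3 to the remainder.
  remainder 7a + 5/12b - 22/3 ≠ 0; add m_5 = 7a + 5/12b - 22/3 to the basis.

S(g_3,r): lcm = ab^2. S = -b^3 + 5/2ab + 1/4a - 2b.
  leading term b^3: subtract (-1)·g_1 from -b^3 + 5/2ab + 1/4a - 2b → 5/2ab - 11/6b^2 + 29/4a - 7/6b - 7
  leading term ab: subtract (5/2)·g_3 from 5/2ab - 11/6b^2 + 29/4a - 7/6b - 7 → 2/3b^2 + 9/4a - 7/6b - 2
  leading term b^2: subtract (-1/6)·r from 2/3b^2 + 9/4a - 7/6b - 2 → 9/4a - 5/6b - 11/6
  leading term a: subtract (9/28)·m_5 from 9/4a - 5/6b - 11/6 → -325/336b + 11/21
  leading term b: no divisor's leading term divides it; move -325/336b to the remainder.
  leading term 1: no divisor's leading term divides it; move 11/21 to the remainder.
  remainder -325/336b + 11/21 ≠ 0; add m_6 = -325/336b + 11/21 to the basis.

S(g_2,m_5): lcm = a^2. S = -5/84ab - 1/7b^2 + 34/21a + 1/7b - 11/7.
  leading term ab: subtract (-5/84)·g_3 from -5/84ab - 1/7b^2 + 34/21a + 1/7b - 11/7 → -17/84b^2 + 73/42a + 1/7b - 71/42
  leading term b^2: subtract (17/336)·r from -17/84b^2 + 73/42a + 1/7b - 71/42 → 73/42a + 1/24b - 195/112
  leading term a: subtract (73/294)·m_5 from 73/42a + 1/24b - 195/112 → -109/1764b + 563/7056
  leading term b: subtract (436/6825)·m_6 from -109/1764b + 563/7056 → 5059/109200
  leading term 1: no divisor's leading term divides it; move 5059/109200 to the remainder.
  remainder 5059/109200 ≠ 0; add m_7 = 5059/109200 to the basis.

The other S-polynomials (S(g_1,g_2), S(g_1,g_3), S(g_2,g_3), S(g_2,r), S(g_1,m_5), S(g_3,m_5), S(r,m_5), S(g_1,m_6), S(g_2,m_6), S(g_3,m_6), S(r,m_6), S(m_5,m_6), S(g_1,m_7), S(g_2,m_7), S(g_3,m_7), S(r,m_7), S(m_5,m_7), S(m_6,m_7)) all reduce to 0 modulo the current basis, so we have a Gröbner basis.
Inter-reduce: drop elements whose leading term is divisible by another's, tail-reduce, and make monic.
Reduced Gröbner basis: {1}.
The reduced Gröbner basis of I + (p) is {1}: the ideal is the whole ring, so the enlarged system has no common solution — adjoining p is inconsistent.

Ideal membership is decidable via reduction modulo a Gröbner basis.

Adjoining -4b^2 + 2b + 1 makes the ideal the whole ring: the system is inconsistent.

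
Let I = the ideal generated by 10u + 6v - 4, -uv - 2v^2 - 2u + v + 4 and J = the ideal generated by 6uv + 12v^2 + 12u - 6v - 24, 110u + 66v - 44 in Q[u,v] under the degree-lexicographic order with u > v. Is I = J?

For a fixed monomial order, each ideal has a unique reduced Gröbner basis; comparing bases decides equality.
Buchberger on the first generating set:
f_1 = 10u + 6v - 4, LT = u.
f_2 = -uv - 2v^2 - 2u + v + 4, LT = uv.

S(f_1,f_2): lcm = uv. S = -7/5v^2 - 2u + 3/5v + 4.
  reduce S modulo (f_1, f_2):
  remainder -7/5v^2 + 9/5v + 16/5 ≠ 0; add g_3 = -7/5v^2 + 9/5v + 16/5 to the basis.

The other S-polynomials (S(f_1,g_3), S(f_2,g_3)) all reduce to 0 modulo the current basis, so we have a Gröbner basis.
Inter-reduce: drop elements whose leading term is divisible by another's, tail-reduce, and make monic.
Reduced Gröbner basis: {v^2 - 9/7v - 16/7, u + 3/5v - 2/5}.

Buchberger on the second generating set:
h_1 = 6uv + 12v^2 + 12u - 6v - 24, LT = uv.
h_2 = 110u + 66v - 44, LT = u.

S(h_1,h_2): lcm = uv. S = 7/5v^2 + 2u - 3/5v - 4.
  reduce S modulo (h_1, h_2):
  remainder 7/5v^2 - 9/5v - 16/5 ≠ 0; add k_3 = 7/5v^2 - 9/5v - 16/5 to the basis.

The other S-polynomials (S(h_1,k_3), S(h_2,k_3)) all reduce to 0 modulo the current basis, so we have a Gröbner basis.
Inter-reduce: drop elements whose leading term is divisible by another's, tail-reduce, and make monic.
Reduced Gröbner basis: {v^2 - 9/7v - 16/7, u + 3/5v - 2/5}.

The two bases agree; hence the ideals are identical.

Yes, the ideals are equal.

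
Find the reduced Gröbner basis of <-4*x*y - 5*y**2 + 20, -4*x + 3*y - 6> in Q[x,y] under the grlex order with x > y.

G = {y**2 - 3/4*y - 5/2, x - 3/4*y + 3/2}

f_1 = -4*x*y - 5*y**2 + 20, LT = x*y.
f_2 = -4*x + 3*y - 6, LT = x.

S(f_1,f_2): lcm = x*y. S = 2*y**2 - 3/2*y - 5.
  reduce S modulo (f_1, f_2):
  remainder 2*y**2 - 3/2*y - 5 ≠ 0; add g_3 = 2*y**2 - 3/2*y - 5 to the basis.

The other S-polynomials (S(f_1,g_3), S(f_2,g_3)) all reduce to 0 modulo the current basis, so we have a Gröbner basis.
Inter-reduce: drop elements whose leading term is divisible by another's, tail-reduce, and make monic.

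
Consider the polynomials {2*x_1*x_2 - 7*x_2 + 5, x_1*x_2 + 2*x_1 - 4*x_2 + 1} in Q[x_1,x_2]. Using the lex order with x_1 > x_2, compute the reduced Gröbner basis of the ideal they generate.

Buchberger's algorithm terminates because the ascending chain of leading-term ideals stabilizes.

f_1 = 2*x_1*x_2 - 7*x_2 + 5, LT = x_1*x_2.
f_2 = x_1*x_2 + 2*x_1 - 4*x_2 + 1, LT = x_1*x_2.

S(f_1,f_2): lcm = x_1*x_2. S = -2*x_1 + 1/2*x_2 + 3/2.
  leading term x_1: no divisor's leading term divides it; move -2*x_1 to the remainder.
  leading term x_2: no divisor's leading term divides it; move 1/2*x_2 to the remainder.
  leading term 1: no divisor's leading term divides it; move 3/2 to the remainder.
  remainder -2*x_1 + 1/2*x_2 + 3/2 ≠ 0; add g_3 = -2*x_1 + 1/2*x_2 + 3/2 to the basis.

S(f_1,g_3): lcm = x_1*x_2. S = 1/4*x_2**2 - 11/4*x_2 + 5/2.
  leading term x_2**2: no divisor's leading term divides it; move 1/4*x_2**2 to the remainder.
  leading term x_2: no divisor's leading term divides it; move -11/4*x_2 to the remainder.
  leading term 1: no divisor's leading term divides it; move 5/2 to the remainder.
  remainder 1/4*x_2**2 - 11/4*x_2 + 5/2 ≠ 0; add g_4 = 1/4*x_2**2 - 11/4*x_2 + 5/2 to the basis.

S(f_2,g_3): lcm = x_1*x_2. S = 2*x_1 + 1/4*x_2**2 - 13/4*x_2 + 1.
  leading term x_1: subtract (-1)·g_3 from 2*x_1 + 1/4*x_2**2 - 13/4*x_2 + 1 → 1/4*x_2**2 - 11/4*x_2 + 5/2
  leading term x_2**2: subtract (1)·g_4 from 1/4*x_2**2 - 11/4*x_2 + 5/2 → 0
  remainder 0.

S(f_1,g_4): lcm = x_1*x_2**2. S = 11*x_1*x_2 - 10*x_1 - 7/2*x_2**2 + 5/2*x_2.
  leading term x_1*x_2: subtract (11/2)·f_1 from 11*x_1*x_2 - 10*x_1 - 7/2*x_2**2 + 5/2*x_2 → -10*x_1 - 7/2*x_2**2 + 41*x_2 - 55/2
  leading term x_1: subtract (5)·g_3 from -10*x_1 - 7/2*x_2**2 + 41*x_2 - 55/2 → -7/2*x_2**2 + 77/2*x_2 - 35
  leading term x_2**2: subtract (-14)·g_4 from -7/2*x_2**2 + 77/2*x_2 - 35 → 0
  remainder 0.

S(f_2,g_4): lcm = x_1*x_2**2. S = 13*x_1*x_2 - 10*x_1 - 4*x_2**2 + x_2.
  leading term x_1*x_2: subtract (13/2)·f_1 from 13*x_1*x_2 - 10*x_1 - 4*x_2**2 + x_2 → -10*x_1 - 4*x_2**2 + 93/2*x_2 - 65/2
  leading term x_1: subtract (5)·g_3 from -10*x_1 - 4*x_2**2 + 93/2*x_2 - 65/2 → -4*x_2**2 + 44*x_2 - 40
  leading term x_2**2: subtract (-16)·g_4 from -4*x_2**2 + 44*x_2 - 40 → 0
  remainder 0.

S(g_3,g_4): leading monomials are coprime, so the S-polynomial reduces to 0 (Buchberger's first criterion).
Every S-polynomial of the final basis reduces to 0, so we have a Gröbner basis.
Inter-reduce: drop elements whose leading term is divisible by another's, tail-reduce, and make monic.

G = {x_1 - 1/4*x_2 - 3/4, x_2**2 - 11*x_2 + 10}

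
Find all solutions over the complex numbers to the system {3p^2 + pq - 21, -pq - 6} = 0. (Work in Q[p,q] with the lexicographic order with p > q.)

{(3, -2), (-3, 2)}

Compute a lex Gröbner basis by Buchberger's algorithm.
f_1 = 3p^2 + pq - 21, LT = p^2.
f_2 = -pq - 6, LT = pq.

S(f_1,f_2): lcm = p^2q. S = 1/3pq^2 - 6p - 7q.
  reduce S modulo (f_1, f_2):
  remainder -6p - 9q ≠ 0; add h_3 = -6p - 9q to the basis.

S(f_2,h_3): lcm = pq. S = -3/2q^2 + 6.
  reduce S modulo (f_1, f_2, h_3):
  remainder -3/2q^2 + 6 ≠ 0; add h_4 = -3/2q^2 + 6 to the basis.

The other S-polynomials (S(f_1,h_3), S(f_1,h_4), S(f_2,h_4), S(h_3,h_4)) all reduce to 0 modulo the current basis, so we have a Gröbner basis.
Inter-reduce: drop elements whose leading term is divisible by another's, tail-reduce, and make monic.
Reduced Gröbner basis: {p + 3/2q, q^2 - 4}.

From the last basis element, q^2 - 4 = 0, so q takes values in {-2, 2}. Each choice, substituted upward through the basis, yields the corresponding point(s) of the solution set.
  q = -2: the earlier basis element becomes p - 3 = 0, giving p = 3 — point (3, -2).
  q = 2: the earlier basis element becomes p + 3 = 0, giving p = -3 — point (-3, 2).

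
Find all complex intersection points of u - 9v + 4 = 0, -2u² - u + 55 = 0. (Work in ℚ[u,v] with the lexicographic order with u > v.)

Compute a lex Gröbner basis by Buchberger's algorithm.
f_1 = u - 9v + 4, LT = u.
f_2 = -2u² - u + 55, LT = u².

S(f_1,f_2): lcm = u². S = -9uv + 7/2u + 55/2.
  leading term uv: subtract (-9v)·f_1 from -9uv + 7/2u + 55/2 → 7/2u - 81v² + 36v + 55/2
  leading term u: subtract (7/2)·f_1 from 7/2u - 81v² + 36v + 55/2 → -81v² + 135/2v + 27/2
  leading term v²: no divisor's leading term divides it; move -81v² to the remainder.
  leading term v: no divisor's leading term divides it; move 135/2v to the remainder.
  leading term 1: no divisor's leading term divides it; move 27/2 to the remainder.
  remainder -81v² + 135/2v + 27/2 ≠ 0; add h_3 = -81v² + 135/2v + 27/2 to the basis.

The other S-polynomials (S(f_1,h_3), S(f_2,h_3)) all reduce to 0 modulo the current basis, so we have a Gröbner basis.
Inter-reduce: drop elements whose leading term is divisible by another's, tail-reduce, and make monic.
Reduced Gröbner basis: {u - 9v + 4, v² - ⅚v - ⅙}.

The lex basis is triangular: the last element involves only v. Solving v² - ⅚v - ⅙ = 0 gives v ∈ {-1/6, 1}; substituting each value into the earlier elements determines the remaining variables.
  v = -1/6: the earlier basis element becomes u + 11/2 = 0, giving u = -11/2 — point (-11/2, -1/6).
  v = 1: the earlier basis element becomes u - 5 = 0, giving u = 5 — point (5, 1).
Each listed point satisfies every original equation (direct substitution).

{(-11/2, -1/6), (5, 1)}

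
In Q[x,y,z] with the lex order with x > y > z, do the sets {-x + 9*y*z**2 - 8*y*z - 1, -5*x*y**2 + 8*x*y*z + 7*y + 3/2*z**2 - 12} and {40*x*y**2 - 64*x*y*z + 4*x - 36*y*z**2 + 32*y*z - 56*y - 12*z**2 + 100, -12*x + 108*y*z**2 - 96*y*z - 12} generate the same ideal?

Yes, the ideals are equal.

Since reduced Gröbner bases are canonical representatives of ideals under a given ordering, it suffices to compute and compare them.
Buchberger on the first generating set:
f_1 = -x + 9*y*z**2 - 8*y*z - 1, LT = x.
f_2 = -5*x*y**2 + 8*x*y*z + 7*y + 3/2*z**2 - 12, LT = x*y**2.

S(f_1,f_2): lcm = x*y**2. S = 8/5*x*y*z - 9*y**3*z**2 + 8*y**3*z + y**2 + 7/5*y + 3/10*z**2 - 12/5.
  leading term x*y*z: subtract (-8/5*y*z)·f_1 from 8/5*x*y*z - 9*y**3*z**2 + 8*y**3*z + y**2 + 7/5*y + 3/10*z**2 - 12/5 → -9*y**3*z**2 + 8*y**3*z + 72/5*y**2*z**3 - 64/5*y**2*z**2 + y**2 - 8/5*y*z + 7/5*y + 3/10*z**2 - 12/5
  leading term y**3*z**2: no divisor's leading term divides it; move -9*y**3*z**2 to the remainder.
  leading term y**3*z: no divisor's leading term divides it; move 8*y**3*z to the remainder.
  leading term y**2*z**3: no divisor's leading term divides it; move 72/5*y**2*z**3 to the remainder.
  leading term y**2*z**2: no divisor's leading term divides it; move -64/5*y**2*z**2 to the remainder.
  leading term y**2: no divisor's leading term divides it; move y**2 to the remainder.
  leading term y*z: no divisor's leading term divides it; move -8/5*y*z to the remainder.
  leading term y: no divisor's leading term divides it; move 7/5*y to the remainder.
  leading term z**2: no divisor's leading term divides it; move 3/10*z**2 to the remainder.
  leading term 1: no divisor's leading term divides it; move -12/5 to the remainder.
  remainder -9*y**3*z**2 + 8*y**3*z + 72/5*y**2*z**3 - 64/5*y**2*z**2 + y**2 - 8/5*y*z + 7/5*y + 3/10*z**2 - 12/5 ≠ 0; add g_3 = -9*y**3*z**2 + 8*y**3*z + 72/5*y**2*z**3 - 64/5*y**2*z**2 + y**2 - 8/5*y*z + 7/5*y + 3/10*z**2 - 12/5 to the basis.

The other S-polynomials (S(f_1,g_3), S(f_2,g_3)) all reduce to 0 modulo the current basis, so we have a Gröbner basis.
Inter-reduce: drop elements whose leading term is divisible by another's, tail-reduce, and make monic.
Reduced Gröbner basis: {x - 9*y*z**2 + 8*y*z + 1, y**3*z**2 - 8/9*y**3*z - 8/5*y**2*z**3 + 64/45*y**2*z**2 - 1/9*y**2 + 8/45*y*z - 7/45*y - 1/30*z**2 + 4/15}.

Buchberger on the second generating set:
h_1 = 40*x*y**2 - 64*x*y*z + 4*x - 36*y*z**2 + 32*y*z - 56*y - 12*z**2 + 100, LT = x*y**2.
h_2 = -12*x + 108*y*z**2 - 96*y*z - 12, LT = x.

S(h_1,h_2): lcm = x*y**2. S = -8/5*x*y*z + 1/10*x + 9*y**3*z**2 - 8*y**3*z - y**2 - 9/10*y*z**2 + 4/5*y*z - 7/5*y - 3/10*z**2 + 5/2.
  leading term x*y*z: subtract (2/15*y*z)·h_2 from -8/5*x*y*z + 1/10*x + 9*y**3*z**2 - 8*y**3*z - y**2 - 9/10*y*z**2 + 4/5*y*z - 7/5*y - 3/10*z**2 + 5/2 → 1/10*x + 9*y**3*z**2 - 8*y**3*z - 72/5*y**2*z**3 + 64/5*y**2*z**2 - y**2 - 9/10*y*z**2 + 12/5*y*z - 7/5*y - 3/10*z**2 + 5/2
  leading term x: subtract (-1/120)·h_2 from 1/10*x + 9*y**3*z**2 - 8*y**3*z - 72/5*y**2*z**3 + 64/5*y**2*z**2 - y**2 - 9/10*y*z**2 + 12/5*y*z - 7/5*y - 3/10*z**2 + 5/2 → 9*y**3*z**2 - 8*y**3*z - 72/5*y**2*z**3 + 64/5*y**2*z**2 - y**2 + 8/5*y*z - 7/5*y - 3/10*z**2 + 12/5
  leading term y**3*z**2: no divisor's leading term divides it; move 9*y**3*z**2 to the remainder.
  leading term y**3*z: no divisor's leading term divides it; move -8*y**3*z to the remainder.
  leading term y**2*z**3: no divisor's leading term divides it; move -72/5*y**2*z**3 to the remainder.
  leading term y**2*z**2: no divisor's leading term divides it; move 64/5*y**2*z**2 to the remainder.
  leading term y**2: no divisor's leading term divides it; move -y**2 to the remainder.
  leading term y*z: no divisor's leading term divides it; move 8/5*y*z to the remainder.
  leading term y: no divisor's leading term divides it; move -7/5*y to the remainder.
  leading term z**2: no divisor's leading term divides it; move -3/10*z**2 to the remainder.
  leading term 1: no divisor's leading term divides it; move 12/5 to the remainder.
  remainder 9*y**3*z**2 - 8*y**3*z - 72/5*y**2*z**3 + 64/5*y**2*z**2 - y**2 + 8/5*y*z - 7/5*y - 3/10*z**2 + 12/5 ≠ 0; add k_3 = 9*y**3*z**2 - 8*y**3*z - 72/5*y**2*z**3 + 64/5*y**2*z**2 - y**2 + 8/5*y*z - 7/5*y - 3/10*z**2 + 12/5 to the basis.

The other S-polynomials (S(h_1,k_3), S(h_2,k_3)) all reduce to 0 modulo the current basis, so we have a Gröbner basis.
Inter-reduce: drop elements whose leading term is divisible by another's, tail-reduce, and make monic.
Reduced Gröbner basis: {x - 9*y*z**2 + 8*y*z + 1, y**3*z**2 - 8/9*y**3*z - 8/5*y**2*z**3 + 64/45*y**2*z**2 - 1/9*y**2 + 8/45*y*z - 7/45*y - 1/30*z**2 + 4/15}.

These coincide, so the ideals are equal.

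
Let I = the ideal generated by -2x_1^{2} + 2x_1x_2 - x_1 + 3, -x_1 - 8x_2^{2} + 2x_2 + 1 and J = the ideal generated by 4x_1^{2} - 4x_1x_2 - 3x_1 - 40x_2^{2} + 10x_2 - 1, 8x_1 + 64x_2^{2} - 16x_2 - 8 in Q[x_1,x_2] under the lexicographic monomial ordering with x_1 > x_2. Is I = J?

Two ideals are equal iff their reduced Gröbner bases coincide (the reduced basis is unique for a fixed ordering).
Buchberger on the first generating set:
f_1 = -2x_1^{2} + 2x_1x_2 - x_1 + 3, LT = x_1^{2}.
f_2 = -x_1 - 8x_2^{2} + 2x_2 + 1, LT = x_1.

S(f_1,f_2): lcm = x_1^{2}. S = -8x_1x_2^{2} + x_1x_2 + \tfrac{3}{2}x_1 - \tfrac{3}{2}.
  reduce S modulo (f_1, f_2):
  remainder 64x_2^{4} - 24x_2^{3} - 18x_2^{2} + 4x_2 ≠ 0; add g_3 = 64x_2^{4} - 24x_2^{3} - 18x_2^{2} + 4x_2 to the basis.

The other S-polynomials (S(f_1,g_3), S(f_2,g_3)) all reduce to 0 modulo the current basis, so we have a Gröbner basis.
Inter-reduce: drop elements whose leading term is divisible by another's, tail-reduce, and make monic.
Reduced Gröbner basis: {x_1 + 8x_2^{2} - 2x_2 - 1, x_2^{4} - \tfrac{3}{8}x_2^{3} - \tfrac{9}{32}x_2^{2} + \tfrac{1}{16}x_2}.

Buchberger on the second generating set:
h_1 = 4x_1^{2} - 4x_1x_2 - 3x_1 - 40x_2^{2} + 10x_2 - 1, LT = x_1^{2}.
h_2 = 8x_1 + 64x_2^{2} - 16x_2 - 8, LT = x_1.

S(h_1,h_2): lcm = x_1^{2}. S = -8x_1x_2^{2} + x_1x_2 + \tfrac{1}{4}x_1 - 10x_2^{2} + \tfrac{5}{2}x_2 - \tfrac{1}{4}.
  reduce S modulo (h_1, h_2):
  remainder 64x_2^{4} - 24x_2^{3} - 18x_2^{2} + 4x_2 ≠ 0; add k_3 = 64x_2^{4} - 24x_2^{3} - 18x_2^{2} + 4x_2 to the basis.

The other S-polynomials (S(h_1,k_3), S(h_2,k_3)) all reduce to 0 modulo the current basis, so we have a Gröbner basis.
Inter-reduce: drop elements whose leading term is divisible by another's, tail-reduce, and make monic.
Reduced Gröbner basis: {x_1 + 8x_2^{2} - 2x_2 - 1, x_2^{4} - \tfrac{3}{8}x_2^{3} - \tfrac{9}{32}x_2^{2} + \tfrac{1}{16}x_2}.

These coincide, so the ideals are equal.

Yes, the ideals are equal.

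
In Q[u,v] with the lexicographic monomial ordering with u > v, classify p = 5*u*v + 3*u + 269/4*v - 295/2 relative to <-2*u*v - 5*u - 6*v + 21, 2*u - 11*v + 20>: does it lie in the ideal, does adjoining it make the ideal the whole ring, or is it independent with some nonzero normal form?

5*u*v + 3*u + 269/4*v - 295/2 lies in I (it reduces to 0).

First compute the reduced Gröbner basis of I by Buchberger's algorithm.
f_1 = -2*u*v - 5*u - 6*v + 21, LT = u*v.
f_2 = 2*u - 11*v + 20, LT = u.

S(f_1,f_2): lcm = u*v. S = 5/2*u + 11/2*v**2 - 7*v - 21/2.
  leading term u: subtract (5/4)·f_2 from 5/2*u + 11/2*v**2 - 7*v - 21/2 → 11/2*v**2 + 27/4*v - 71/2
  leading term v**2: no divisor's leading term divides it; move 11/2*v**2 to the remainder.
  leading term v: no divisor's leading term divides it; move 27/4*v to the remainder.
  leading term 1: no divisor's leading term divides it; move -71/2 to the remainder.
  remainder 11/2*v**2 + 27/4*v - 71/2 ≠ 0; add h_3 = 11/2*v**2 + 27/4*v - 71/2 to the basis.

The other S-polynomials (S(f_1,h_3), S(f_2,h_3)) all reduce to 0 modulo the current basis, so we have a Gröbner basis.
Inter-reduce: drop elements whose leading term is divisible by another's, tail-reduce, and make monic.
Reduced Gröbner basis: {u - 11/2*v + 10, v**2 + 27/22*v - 71/11}.
Label its elements g_1 = u - 11/2*v + 10, g_2 = v**2 + 27/22*v - 71/11.

Reduce p = 5*u*v + 3*u + 269/4*v - 295/2 modulo G:
  leading term u*v: subtract (5*v)·g_1 from 5*u*v + 3*u + 269/4*v - 295/2 → 3*u + 55/2*v**2 + 69/4*v - 295/2
  leading term u: subtract (3)·g_1 from 3*u + 55/2*v**2 + 69/4*v - 295/2 → 55/2*v**2 + 135/4*v - 355/2
  leading term v**2: subtract (55/2)·g_2 from 55/2*v**2 + 135/4*v - 355/2 → 0
  normal form = 0.
Since the normal form is 0, p ∈ I.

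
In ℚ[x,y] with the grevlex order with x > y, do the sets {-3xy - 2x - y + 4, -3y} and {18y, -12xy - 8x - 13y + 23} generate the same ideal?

No, the ideals differ.

For a fixed monomial order, each ideal has a unique reduced Gröbner basis; comparing bases decides equality.
Buchberger on the first generating set:
f_1 = -3xy - 2x - y + 4, LT = xy.
f_2 = -3y, LT = y.

S(f_1,f_2): lcm = xy. S = ⅔x + ⅓y - 4/3.
  reduce S modulo (f_1, f_2):
  remainder ⅔x - 4/3 ≠ 0; add g_3 = ⅔x - 4/3 to the basis.

The other S-polynomials (S(f_1,g_3), S(f_2,g_3)) all reduce to 0 modulo the current basis, so we have a Gröbner basis.
Inter-reduce: drop elements whose leading term is divisible by another's, tail-reduce, and make monic.
Reduced Gröbner basis: {x - 2, y}.

Buchberger on the second generating set:
h_1 = 18y, LT = y.
h_2 = -12xy - 8x - 13y + 23, LT = xy.

S(h_1,h_2): lcm = xy. S = -⅔x - 13/12y + 23/12.
  reduce S modulo (h_1, h_2):
  remainder -⅔x + 23/12 ≠ 0; add k_3 = -⅔x + 23/12 to the basis.

The other S-polynomials (S(h_1,k_3), S(h_2,k_3)) all reduce to 0 modulo the current basis, so we have a Gröbner basis.
Inter-reduce: drop elements whose leading term is divisible by another's, tail-reduce, and make monic.
Reduced Gröbner basis: {x - 23/8, y}.

Since the reduced bases disagree, the two ideals are not the same.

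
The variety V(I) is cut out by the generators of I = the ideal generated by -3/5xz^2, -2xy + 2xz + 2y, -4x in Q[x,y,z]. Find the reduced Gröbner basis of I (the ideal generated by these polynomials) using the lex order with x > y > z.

G = {x, y}

f_1 = -3/5xz^2, LT = xz^2.
f_2 = -2xy + 2xz + 2y, LT = xy.
f_3 = -4x, LT = x.

S(f_1,f_2): lcm = xyz^2. S = xz^3 + yz^2.
  leading term xz^3: subtract (-5/3z)·f_1 from xz^3 + yz^2 → yz^2
  leading term yz^2: no divisor's leading term divides it; move yz^2 to the remainder.
  remainder yz^2 ≠ 0; add g_4 = yz^2 to the basis.

S(f_2,f_3): lcm = xy. S = -xz - y.
  leading term xz: subtract (1/4z)·f_3 from -xz - y → -y
  leading term y: no divisor's leading term divides it; move -y to the remainder.
  remainder -y ≠ 0; add g_5 = -y to the basis.

The other S-polynomials (S(f_1,f_3), S(f_1,g_4), S(f_2,g_4), S(f_3,g_4), S(f_1,g_5), S(f_2,g_5), S(f_3,g_5), S(g_4,g_5)) all reduce to 0 modulo the current basis, so we have a Gröbner basis.
Inter-reduce: drop elements whose leading term is divisible by another's, tail-reduce, and make monic.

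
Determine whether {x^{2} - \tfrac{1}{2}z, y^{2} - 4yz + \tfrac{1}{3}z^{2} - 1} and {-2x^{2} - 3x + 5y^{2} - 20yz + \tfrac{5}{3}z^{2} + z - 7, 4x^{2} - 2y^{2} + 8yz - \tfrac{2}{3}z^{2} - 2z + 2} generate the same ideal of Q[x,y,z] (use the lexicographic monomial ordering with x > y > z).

Two ideals are equal iff their reduced Gröbner bases coincide (the reduced basis is unique for a fixed ordering).
Buchberger on the first generating set:
f_1 = x^{2} - \tfrac{1}{2}z, LT = x^{2}.
f_2 = y^{2} - 4yz + \tfrac{1}{3}z^{2} - 1, LT = y^{2}.

The S-polynomials (S(f_1,f_2)) all reduce to 0 modulo the current basis, so we have a Gröbner basis.
Inter-reduce: drop elements whose leading term is divisible by another's, tail-reduce, and make monic.
Reduced Gröbner basis: {x^{2} - \tfrac{1}{2}z, y^{2} - 4yz + \tfrac{1}{3}z^{2} - 1}.

Buchberger on the second generating set:
h_1 = -2x^{2} - 3x + 5y^{2} - 20yz + \tfrac{5}{3}z^{2} + z - 7, LT = x^{2}.
h_2 = 4x^{2} - 2y^{2} + 8yz - \tfrac{2}{3}z^{2} - 2z + 2, LT = x^{2}.

S(h_1,h_2): lcm = x^{2}. S = \tfrac{3}{2}x - 2y^{2} + 8yz - \tfrac{2}{3}z^{2} + 3.
  leading term x: no divisor's leading term divides it; move \tfrac{3}{2}x to the remainder.
  leading term y^{2}: no divisor's leading term divides it; move -2y^{2} to the remainder.
  leading term yz: no divisor's leading term divides it; move 8yz to the remainder.
  leading term z^{2}: no divisor's leading term divides it; move -\tfrac{2}{3}z^{2} to the remainder.
  leading term 1: no divisor's leading term divides it; move 3 to the remainder.
  remainder \tfrac{3}{2}x - 2y^{2} + 8yz - \tfrac{2}{3}z^{2} + 3 ≠ 0; add k_3 = \tfrac{3}{2}x - 2y^{2} + 8yz - \tfrac{2}{3}z^{2} + 3 to the basis.

S(h_1,k_3): lcm = x^{2}. S = \tfrac{4}{3}xy^{2} - \tfrac{16}{3}xyz + \tfrac{4}{9}xz^{2} - \tfrac{1}{2}x - \tfrac{5}{2}y^{2} + 10yz - \tfrac{5}{6}z^{2} - \tfrac{1}{2}z + \tfrac{7}{2}.
  leading term xy^{2}: subtract (\tfrac{8}{9}y^{2})·k_3 from \tfrac{4}{3}xy^{2} - \tfrac{16}{3}xyz + \tfrac{4}{9}xz^{2} - \tfrac{1}{2}x - \tfrac{5}{2}y^{2} + 10yz - \tfrac{5}{6}z^{2} - \tfrac{1}{2}z + \tfrac{7}{2} → -\tfrac{16}{3}xyz + \tfrac{4}{9}xz^{2} - \tfrac{1}{2}x + \tfrac{16}{9}y^{4} - \tfrac{64}{9}y^{3}z + \tfrac{16}{27}y^{2}z^{2} - \tfrac{31}{6}y^{2} + 10yz - \tfrac{5}{6}z^{2} - \tfrac{1}{2}z + \tfrac{7}{2}
  leading term xyz: subtract (-\tfrac{32}{9}yz)·k_3 from -\tfrac{16}{3}xyz + \tfrac{4}{9}xz^{2} - \tfrac{1}{2}x + \tfrac{16}{9}y^{4} - \tfrac{64}{9}y^{3}z + \tfrac{16}{27}y^{2}z^{2} - \tfrac{31}{6}y^{2} + 10yz - \tfrac{5}{6}z^{2} - \tfrac{1}{2}z + \tfrac{7}{2} → \tfrac{4}{9}xz^{2} - \tfrac{1}{2}x + \tfrac{16}{9}y^{4} - \tfrac{128}{9}y^{3}z + \tfrac{784}{27}y^{2}z^{2} - \tfrac{31}{6}y^{2} - \tfrac{64}{27}yz^{3} + \tfrac{62}{3}yz - \tfrac{5}{6}z^{2} - \tfrac{1}{2}z + \tfrac{7}{2}
  leading term xz^{2}: subtract (\tfrac{8}{27}z^{2})·k_3 from \tfrac{4}{9}xz^{2} - \tfrac{1}{2}x + \tfrac{16}{9}y^{4} - \tfrac{128}{9}y^{3}z + \tfrac{784}{27}y^{2}z^{2} - \tfrac{31}{6}y^{2} - \tfrac{64}{27}yz^{3} + \tfrac{62}{3}yz - \tfrac{5}{6}z^{2} - \tfrac{1}{2}z + \tfrac{7}{2} → -\tfrac{1}{2}x + \tfrac{16}{9}y^{4} - \tfrac{128}{9}y^{3}z + \tfrac{800}{27}y^{2}z^{2} - \tfrac{31}{6}y^{2} - \tfrac{128}{27}yz^{3} + \tfrac{62}{3}yz + \tfrac{16}{81}z^{4} - \tfrac{31}{18}z^{2} - \tfrac{1}{2}z + \tfrac{7}{2}
  leading term x: subtract (-\tfrac{1}{3})·k_3 from -\tfrac{1}{2}x + \tfrac{16}{9}y^{4} - \tfrac{128}{9}y^{3}z + \tfrac{800}{27}y^{2}z^{2} - \tfrac{31}{6}y^{2} - \tfrac{128}{27}yz^{3} + \tfrac{62}{3}yz + \tfrac{16}{81}z^{4} - \tfrac{31}{18}z^{2} - \tfrac{1}{2}z + \tfrac{7}{2} → \tfrac{16}{9}y^{4} - \tfrac{128}{9}y^{3}z + \tfrac{800}{27}y^{2}z^{2} - \tfrac{35}{6}y^{2} - \tfrac{128}{27}yz^{3} + \tfrac{70}{3}yz + \tfrac{16}{81}z^{4} - \tfrac{35}{18}z^{2} - \tfrac{1}{2}z + \tfrac{9}{2}
  leading term y^{4}: no divisor's leading term divides it; move \tfrac{16}{9}y^{4} to the remainder.
  leading term y^{3}z: no divisor's leading term divides it; move -\tfrac{128}{9}y^{3}z to the remainder.
  leading term y^{2}z^{2}: no divisor's leading term divides it; move \tfrac{800}{27}y^{2}z^{2} to the remainder.
  leading term y^{2}: no divisor's leading term divides it; move -\tfrac{35}{6}y^{2} to the remainder.
  leading term yz^{3}: no divisor's leading term divides it; move -\tfrac{128}{27}yz^{3} to the remainder.
  leading term yz: no divisor's leading term divides it; move \tfrac{70}{3}yz to the remainder.
  leading term z^{4}: no divisor's leading term divides it; move \tfrac{16}{81}z^{4} to the remainder.
  leading term z^{2}: no divisor's leading term divides it; move -\tfrac{35}{18}z^{2} to the remainder.
  leading term z: no divisor's leading term divides it; move -\tfrac{1}{2}z to the remainder.
  leading term 1: no divisor's leading term divides it; move \tfrac{9}{2} to the remainder.
  remainder \tfrac{16}{9}y^{4} - \tfrac{128}{9}y^{3}z + \tfrac{800}{27}y^{2}z^{2} - \tfrac{35}{6}y^{2} - \tfrac{128}{27}yz^{3} + \tfrac{70}{3}yz + \tfrac{16}{81}z^{4} - \tfrac{35}{18}z^{2} - \tfrac{1}{2}z + \tfrac{9}{2} ≠ 0; add k_4 = \tfrac{16}{9}y^{4} - \tfrac{128}{9}y^{3}z + \tfrac{800}{27}y^{2}z^{2} - \tfrac{35}{6}y^{2} - \tfrac{128}{27}yz^{3} + \tfrac{70}{3}yz + \tfrac{16}{81}z^{4} - \tfrac{35}{18}z^{2} - \tfrac{1}{2}z + \tfrac{9}{2} to the basis.

The other S-polynomials (S(h_2,k_3), S(h_1,k_4), S(h_2,k_4), S(k_3,k_4)) all reduce to 0 modulo the current basis, so we have a Gröbner basis.
Inter-reduce: drop elements whose leading term is divisible by another's, tail-reduce, and make monic.
Reduced Gröbner basis: {x - \tfrac{4}{3}y^{2} + \tfrac{16}{3}yz - \tfrac{4}{9}z^{2} + 2, y^{4} - 8y^{3}z + \tfrac{50}{3}y^{2}z^{2} - \tfrac{105}{32}y^{2} - \tfrac{8}{3}yz^{3} + \tfrac{105}{8}yz + \tfrac{1}{9}z^{4} - \tfrac{35}{32}z^{2} - \tfrac{9}{32}z + \tfrac{81}{32}}.

Since the reduced bases disagree, the two ideals are not the same.
The choice of monomial ordering does not affect the verdict — as long as both bases are computed under the same ordering, their equality decides ideal equality.

No, the ideals differ.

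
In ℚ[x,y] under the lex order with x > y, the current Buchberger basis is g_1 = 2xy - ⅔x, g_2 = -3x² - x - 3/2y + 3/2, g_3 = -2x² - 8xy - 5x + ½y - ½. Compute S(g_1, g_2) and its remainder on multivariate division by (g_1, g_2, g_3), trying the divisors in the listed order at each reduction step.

lcm(LM(g_1), LM(g_2)) = x²y.
S = (lcm/LT(g_1))·g_1 − (lcm/LT(g_2))·g_2 = -⅓x² - ⅓xy - ½y² + ½y.
Reduce S modulo (g_1, g_2, g_3) in that order:
  leading term x²: subtract (1/9)·g_2 from -⅓x² - ⅓xy - ½y² + ½y → -⅓xy + 1/9x - ½y² + ⅔y - ⅙
  leading term xy: subtract (-⅙)·g_1 from -⅓xy + 1/9x - ½y² + ⅔y - ⅙ → -½y² + ⅔y - ⅙
  leading term y²: no divisor's leading term divides it; move -½y² to the remainder.
  leading term y: no divisor's leading term divides it; move ⅔y to the remainder.
  leading term 1: no divisor's leading term divides it; move -⅙ to the remainder.
The remainder -½y² + ⅔y - ⅙ is nonzero, so it would be added as the next basis element.

S(g_1, g_2) = -⅓x² - ⅓xy - ½y² + ½y; remainder on division = -½y² + ⅔y - ⅙.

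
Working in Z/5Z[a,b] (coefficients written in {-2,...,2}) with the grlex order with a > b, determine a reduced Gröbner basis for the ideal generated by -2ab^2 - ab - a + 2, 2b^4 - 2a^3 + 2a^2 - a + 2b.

G = {a^4 - a^3 - 2a^2 - 2ab - b^2 - 2a - 2b - 1, b^4 - a^3 + a^2 + 2a + b, ab^2 - 2ab - 2a - 1}

This is the nonlinear analogue of row-reducing a linear system.

f_1 = -2ab^2 - ab - a + 2, LT = ab^2.
f_2 = 2b^4 - 2a^3 + 2a^2 - a + 2b, LT = b^4.

S(f_1,f_2): lcm = ab^4. S = a^4 - 2ab^3 - a^3 - 2ab^2 - 2a^2 - ab - b^2.
  leading term a^4: no divisor's leading term divides it; move a^4 to the remainder.
  leading term ab^3: subtract (b)·f_1 from -2ab^3 - a^3 - 2ab^2 - 2a^2 - ab - b^2 → -a^3 - ab^2 - 2a^2 - b^2 - 2b
  leading term a^3: no divisor's leading term divides it; move -a^3 to the remainder.
  leading term ab^2: subtract (-2)·f_1 from -ab^2 - 2a^2 - b^2 - 2b → -2a^2 - 2ab - b^2 - 2a - 2b - 1
  leading term a^2: no divisor's leading term divides it; move -2a^2 to the remainder.
  leading term ab: no divisor's leading term divides it; move -2ab to the remainder.
  leading term b^2: no divisor's leading term divides it; move -b^2 to the remainder.
  leading term a: no divisor's leading term divides it; move -2a to the remainder.
  leading term b: no divisor's leading term divides it; move -2b to the remainder.
  leading term 1: no divisor's leading term divides it; move -1 to the remainder.
  remainder a^4 - a^3 - 2a^2 - 2ab - b^2 - 2a - 2b - 1 ≠ 0; add g_3 = a^4 - a^3 - 2a^2 - 2ab - b^2 - 2a - 2b - 1 to the basis.

S(f_1,g_3): lcm = a^4b^2. S = -2a^4b + a^3b^2 - 2a^4 + 2a^2b^2 + 2ab^3 + b^4 - a^3 + 2ab^2 + 2b^3 + b^2.
  leading term a^4b: subtract (-2b)·g_3 from -2a^4b + a^3b^2 - 2a^4 + 2a^2b^2 + 2ab^3 + b^4 - a^3 + 2ab^2 + 2b^3 + b^2 → a^3b^2 - 2a^4 - 2a^3b + 2a^2b^2 + 2ab^3 + b^4 - a^3 + a^2b - 2ab^2 + ab + 2b^2 - 2b
  leading term a^3b^2: subtract (2a^2)·f_1 from a^3b^2 - 2a^4 - 2a^3b + 2a^2b^2 + 2ab^3 + b^4 - a^3 + a^2b - 2ab^2 + ab + 2b^2 - 2b → -2a^4 + 2a^2b^2 + 2ab^3 + b^4 + a^3 + a^2b - 2ab^2 + a^2 + ab + 2b^2 - 2b
  leading term a^4: subtract (-2)·g_3 from -2a^4 + 2a^2b^2 + 2ab^3 + b^4 + a^3 + a^2b - 2ab^2 + a^2 + ab + 2b^2 - 2b → 2a^2b^2 + 2ab^3 + b^4 - a^3 + a^2b - 2ab^2 + 2a^2 + 2ab + a - b - 2
  leading term a^2b^2: subtract (-a)·f_1 from 2a^2b^2 + 2ab^3 + b^4 - a^3 + a^2b - 2ab^2 + 2a^2 + 2ab + a - b - 2 → 2ab^3 + b^4 - a^3 - 2ab^2 + a^2 + 2ab - 2a - b - 2
  leading term ab^3: subtract (-b)·f_1 from 2ab^3 + b^4 - a^3 - 2ab^2 + a^2 + 2ab - 2a - b - 2 → b^4 - a^3 + 2ab^2 + a^2 + ab - 2a + b - 2
  leading term b^4: subtract (-2)·f_2 from b^4 - a^3 + 2ab^2 + a^2 + ab - 2a + b - 2 → 2ab^2 + ab + a - 2
  leading term ab^2: subtract (-1)·f_1 from 2ab^2 + ab + a - 2 → 0
  remainder 0.

S(f_2,g_3): leading monomials are coprime, so the S-polynomial reduces to 0 (Buchberger's first criterion).
Every S-polynomial of the final basis reduces to 0, so we have a Gröbner basis.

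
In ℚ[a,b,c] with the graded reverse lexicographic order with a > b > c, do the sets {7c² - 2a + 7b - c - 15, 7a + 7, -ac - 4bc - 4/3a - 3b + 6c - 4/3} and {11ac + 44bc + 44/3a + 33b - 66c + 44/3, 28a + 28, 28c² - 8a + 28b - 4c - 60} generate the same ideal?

Since reduced Gröbner bases are canonical representatives of ideals under a given ordering, it suffices to compute and compare them.
Buchberger on the first generating set:
f_1 = 7c² - 2a + 7b - c - 15, LT = c².
f_2 = 7a + 7, LT = a.
f_3 = -ac - 4bc - 4/3a - 3b + 6c - 4/3, LT = ac.

S(f_1,f_3): lcm = ac². S = -4bc² - 2/7a² + ab - 31/21ac - 3bc + 6c² - 15/7a - 4/3c.
  leading term bc²: subtract (-4/7b)·f_1 from -4bc² - 2/7a² + ab - 31/21ac - 3bc + 6c² - 15/7a - 4/3c → -2/7a² - 1/7ab + 4b² - 31/21ac - 25/7bc + 6c² - 15/7a - 60/7b - 4/3c
  leading term a²: subtract (-2/49a)·f_2 from -2/7a² - 1/7ab + 4b² - 31/21ac - 25/7bc + 6c² - 15/7a - 60/7b - 4/3c → -1/7ab + 4b² - 31/21ac - 25/7bc + 6c² - 13/7a - 60/7b - 4/3c
  leading term ab: subtract (-1/49b)·f_2 from -1/7ab + 4b² - 31/21ac - 25/7bc + 6c² - 13/7a - 60/7b - 4/3c → 4b² - 31/21ac - 25/7bc + 6c² - 13/7a - 59/7b - 4/3c
  leading term b²: no divisor's leading term divides it; move 4b² to the remainder.
  leading term ac: subtract (-31/147c)·f_2 from -31/21ac - 25/7bc + 6c² - 13/7a - 59/7b - 4/3c → -25/7bc + 6c² - 13/7a - 59/7b + 1/7c
  leading term bc: no divisor's leading term divides it; move -25/7bc to the remainder.
  leading term c²: subtract (6/7)·f_1 from 6c² - 13/7a - 59/7b + 1/7c → -1/7a - 101/7b + c + 90/7
  leading term a: subtract (-1/49)·f_2 from -1/7a - 101/7b + c + 90/7 → -101/7b + c + 13
  leading term b: no divisor's leading term divides it; move -101/7b to the remainder.
  leading term c: no divisor's leading term divides it; move c to the remainder.
  leading term 1: no divisor's leading term divides it; move 13 to the remainder.
  remainder 4b² - 25/7bc - 101/7b + c + 13 ≠ 0; add g_4 = 4b² - 25/7bc - 101/7b + c + 13 to the basis.

S(f_2,f_3): lcm = ac. S = -4bc - 4/3a - 3b + 7c - 4/3.
  leading term bc: no divisor's leading term divides it; move -4bc to the remainder.
  leading term a: subtract (-4/21)·f_2 from -4/3a - 3b + 7c - 4/3 → -3b + 7c
  leading term b: no divisor's leading term divides it; move -3b to the remainder.
  leading term c: no divisor's leading term divides it; move 7c to the remainder.
  remainder -4bc - 3b + 7c ≠ 0; add g_5 = -4bc - 3b + 7c to the basis.

The other S-polynomials (S(f_1,f_2), S(f_1,g_4), S(f_2,g_4), S(f_3,g_4), S(f_1,g_5), S(f_2,g_5), S(f_3,g_5), S(g_4,g_5)) all reduce to 0 modulo the current basis, so we have a Gröbner basis.
Inter-reduce: drop elements whose leading term is divisible by another's, tail-reduce, and make monic.
Reduced Gröbner basis: {b² - 47/16b - 21/16c + 13/4, bc + ¾b - 7/4c, c² + b - 1/7c - 13/7, a + 1}.

Buchberger on the second generating set:
h_1 = 11ac + 44bc + 44/3a + 33b - 66c + 44/3, LT = ac.
h_2 = 28a + 28, LT = a.
h_3 = 28c² - 8a + 28b - 4c - 60, LT = c².

S(h_1,h_2): lcm = ac. S = 4bc + 4/3a + 3b - 7c + 4/3.
  leading term bc: no divisor's leading term divides it; move 4bc to the remainder.
  leading term a: subtract (1/21)·h_2 from 4/3a + 3b - 7c + 4/3 → 3b - 7c
  leading term b: no divisor's leading term divides it; move 3b to the remainder.
  leading term c: no divisor's leading term divides it; move -7c to the remainder.
  remainder 4bc + 3b - 7c ≠ 0; add k_4 = 4bc + 3b - 7c to the basis.

S(h_1,h_3): lcm = ac². S = 4bc² + 2/7a² - ab + 31/21ac + 3bc - 6c² + 15/7a + 4/3c.
  leading term bc²: subtract (1/7b)·h_3 from 4bc² + 2/7a² - ab + 31/21ac + 3bc - 6c² + 15/7a + 4/3c → 2/7a² + 1/7ab - 4b² + 31/21ac + 25/7bc - 6c² + 15/7a + 60/7b + 4/3c
  leading term a²: subtract (1/98a)·h_2 from 2/7a² + 1/7ab - 4b² + 31/21ac + 25/7bc - 6c² + 15/7a + 60/7b + 4/3c → 1/7ab - 4b² + 31/21ac + 25/7bc - 6c² + 13/7a + 60/7b + 4/3c
  leading term ab: subtract (1/196b)·h_2 from 1/7ab - 4b² + 31/21ac + 25/7bc - 6c² + 13/7a + 60/7b + 4/3c → -4b² + 31/21ac + 25/7bc - 6c² + 13/7a + 59/7b + 4/3c
  leading term b²: no divisor's leading term divides it; move -4b² to the remainder.
  leading term ac: subtract (31/231)·h_1 from 31/21ac + 25/7bc - 6c² + 13/7a + 59/7b + 4/3c → -7/3bc - 6c² - 1/9a + 4b + 214/21c - 124/63
  leading term bc: subtract (-7/12)·k_4 from -7/3bc - 6c² - 1/9a + 4b + 214/21c - 124/63 → -6c² - 1/9a + 23/4b + 171/28c - 124/63
  leading term c²: subtract (-3/14)·h_3 from -6c² - 1/9a + 23/4b + 171/28c - 124/63 → -115/63a + 47/4b + 21/4c - 934/63
  leading term a: subtract (-115/1764)·h_2 from -115/63a + 47/4b + 21/4c - 934/63 → 47/4b + 21/4c - 13
  leading term b: no divisor's leading term divides it; move 47/4b to the remainder.
  leading term c: no divisor's leading term divides it; move 21/4c to the remainder.
  leading term 1: no divisor's leading term divides it; move -13 to the remainder.
  remainder -4b² + 47/4b + 21/4c - 13 ≠ 0; add k_5 = -4b² + 47/4b + 21/4c - 13 to the basis.

The other S-polynomials (S(h_2,h_3), S(h_1,k_4), S(h_2,k_4), S(h_3,k_4), S(h_1,k_5), S(h_2,k_5), S(h_3,k_5), S(k_4,k_5)) all reduce to 0 modulo the current basis, so we have a Gröbner basis.
Inter-reduce: drop elements whose leading term is divisible by another's, tail-reduce, and make monic.
Reduced Gröbner basis: {b² - 47/16b - 21/16c + 13/4, bc + ¾b - 7/4c, c² + b - 1/7c - 13/7, a + 1}.

The two bases agree; hence the ideals are identical.
The same test decides containment: I ⊆ J iff every generator of I reduces to 0 modulo a Gröbner basis of J.

Yes, the ideals are equal.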